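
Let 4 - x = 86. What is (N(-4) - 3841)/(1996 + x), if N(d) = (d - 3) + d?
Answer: -642/319 ≈ -2.0125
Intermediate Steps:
x = -82 (x = 4 - 1*86 = 4 - 86 = -82)
N(d) = -3 + 2*d (N(d) = (-3 + d) + d = -3 + 2*d)
(N(-4) - 3841)/(1996 + x) = ((-3 + 2*(-4)) - 3841)/(1996 - 82) = ((-3 - 8) - 3841)/1914 = (-11 - 3841)*(1/1914) = -3852*1/1914 = -642/319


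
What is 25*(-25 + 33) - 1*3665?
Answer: -3465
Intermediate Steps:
25*(-25 + 33) - 1*3665 = 25*8 - 3665 = 200 - 3665 = -3465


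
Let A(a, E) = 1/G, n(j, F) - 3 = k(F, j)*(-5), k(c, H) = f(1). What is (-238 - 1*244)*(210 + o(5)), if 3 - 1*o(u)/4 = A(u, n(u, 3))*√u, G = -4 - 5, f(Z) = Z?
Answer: -107004 - 1928*√5/9 ≈ -1.0748e+5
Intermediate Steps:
k(c, H) = 1
G = -9
n(j, F) = -2 (n(j, F) = 3 + 1*(-5) = 3 - 5 = -2)
A(a, E) = -⅑ (A(a, E) = 1/(-9) = -⅑)
o(u) = 12 + 4*√u/9 (o(u) = 12 - (-4)*√u/9 = 12 + 4*√u/9)
(-238 - 1*244)*(210 + o(5)) = (-238 - 1*244)*(210 + (12 + 4*√5/9)) = (-238 - 244)*(222 + 4*√5/9) = -482*(222 + 4*√5/9) = -107004 - 1928*√5/9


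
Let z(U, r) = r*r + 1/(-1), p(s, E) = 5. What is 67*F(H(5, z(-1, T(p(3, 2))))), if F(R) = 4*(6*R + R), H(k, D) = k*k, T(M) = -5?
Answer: 46900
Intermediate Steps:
z(U, r) = -1 + r² (z(U, r) = r² - 1 = -1 + r²)
H(k, D) = k²
F(R) = 28*R (F(R) = 4*(7*R) = 28*R)
67*F(H(5, z(-1, T(p(3, 2))))) = 67*(28*5²) = 67*(28*25) = 67*700 = 46900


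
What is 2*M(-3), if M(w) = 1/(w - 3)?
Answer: -⅓ ≈ -0.33333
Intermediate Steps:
M(w) = 1/(-3 + w)
2*M(-3) = 2/(-3 - 3) = 2/(-6) = 2*(-⅙) = -⅓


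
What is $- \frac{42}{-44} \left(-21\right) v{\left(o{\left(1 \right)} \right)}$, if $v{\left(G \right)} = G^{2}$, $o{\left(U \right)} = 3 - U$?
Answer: $- \frac{882}{11} \approx -80.182$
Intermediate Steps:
$- \frac{42}{-44} \left(-21\right) v{\left(o{\left(1 \right)} \right)} = - \frac{42}{-44} \left(-21\right) \left(3 - 1\right)^{2} = \left(-42\right) \left(- \frac{1}{44}\right) \left(-21\right) \left(3 - 1\right)^{2} = \frac{21}{22} \left(-21\right) 2^{2} = \left(- \frac{441}{22}\right) 4 = - \frac{882}{11}$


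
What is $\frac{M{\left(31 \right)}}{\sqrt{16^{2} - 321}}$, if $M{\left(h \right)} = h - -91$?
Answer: $- \frac{122 i \sqrt{65}}{65} \approx - 15.132 i$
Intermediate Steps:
$M{\left(h \right)} = 91 + h$ ($M{\left(h \right)} = h + 91 = 91 + h$)
$\frac{M{\left(31 \right)}}{\sqrt{16^{2} - 321}} = \frac{91 + 31}{\sqrt{16^{2} - 321}} = \frac{122}{\sqrt{256 - 321}} = \frac{122}{\sqrt{-65}} = \frac{122}{i \sqrt{65}} = 122 \left(- \frac{i \sqrt{65}}{65}\right) = - \frac{122 i \sqrt{65}}{65}$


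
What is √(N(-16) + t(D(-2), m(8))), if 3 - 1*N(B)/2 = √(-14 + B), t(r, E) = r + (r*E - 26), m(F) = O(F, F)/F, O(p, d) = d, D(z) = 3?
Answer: √(-14 - 2*I*√30) ≈ 1.3741 - 3.986*I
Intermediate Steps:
m(F) = 1 (m(F) = F/F = 1)
t(r, E) = -26 + r + E*r (t(r, E) = r + (E*r - 26) = r + (-26 + E*r) = -26 + r + E*r)
N(B) = 6 - 2*√(-14 + B)
√(N(-16) + t(D(-2), m(8))) = √((6 - 2*√(-14 - 16)) + (-26 + 3 + 1*3)) = √((6 - 2*I*√30) + (-26 + 3 + 3)) = √((6 - 2*I*√30) - 20) = √(-14 - 2*I*√30)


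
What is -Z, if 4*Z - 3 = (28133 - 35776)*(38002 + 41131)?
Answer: 151203379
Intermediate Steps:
Z = -151203379 (Z = ¾ + ((28133 - 35776)*(38002 + 41131))/4 = ¾ + (-7643*79133)/4 = ¾ + (¼)*(-604813519) = ¾ - 604813519/4 = -151203379)
-Z = -1*(-151203379) = 151203379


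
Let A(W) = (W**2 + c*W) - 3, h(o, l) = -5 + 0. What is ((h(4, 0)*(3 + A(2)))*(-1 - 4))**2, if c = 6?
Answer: 160000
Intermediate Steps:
h(o, l) = -5
A(W) = -3 + W**2 + 6*W (A(W) = (W**2 + 6*W) - 3 = -3 + W**2 + 6*W)
((h(4, 0)*(3 + A(2)))*(-1 - 4))**2 = ((-5*(3 + (-3 + 2**2 + 6*2)))*(-1 - 4))**2 = (-5*(3 + (-3 + 4 + 12))*(-5))**2 = (-5*(3 + 13)*(-5))**2 = (-5*16*(-5))**2 = (-80*(-5))**2 = 400**2 = 160000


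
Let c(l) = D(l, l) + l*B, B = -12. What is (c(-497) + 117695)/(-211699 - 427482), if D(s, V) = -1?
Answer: -123658/639181 ≈ -0.19346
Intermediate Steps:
c(l) = -1 - 12*l (c(l) = -1 + l*(-12) = -1 - 12*l)
(c(-497) + 117695)/(-211699 - 427482) = ((-1 - 12*(-497)) + 117695)/(-211699 - 427482) = ((-1 + 5964) + 117695)/(-639181) = (5963 + 117695)*(-1/639181) = 123658*(-1/639181) = -123658/639181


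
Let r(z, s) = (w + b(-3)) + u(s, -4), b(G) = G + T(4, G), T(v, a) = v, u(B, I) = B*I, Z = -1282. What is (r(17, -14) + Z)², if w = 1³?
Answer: 1498176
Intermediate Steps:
b(G) = 4 + G (b(G) = G + 4 = 4 + G)
w = 1
r(z, s) = 2 - 4*s (r(z, s) = (1 + (4 - 3)) + s*(-4) = (1 + 1) - 4*s = 2 - 4*s)
(r(17, -14) + Z)² = ((2 - 4*(-14)) - 1282)² = ((2 + 56) - 1282)² = (58 - 1282)² = (-1224)² = 1498176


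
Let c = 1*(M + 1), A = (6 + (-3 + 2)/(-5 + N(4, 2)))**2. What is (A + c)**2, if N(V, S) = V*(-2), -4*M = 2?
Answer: 160047801/114244 ≈ 1400.9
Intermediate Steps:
M = -1/2 (M = -1/4*2 = -1/2 ≈ -0.50000)
N(V, S) = -2*V
A = 6241/169 (A = (6 + (-3 + 2)/(-5 - 2*4))**2 = (6 - 1/(-5 - 8))**2 = (6 - 1/(-13))**2 = (6 - 1*(-1/13))**2 = (6 + 1/13)**2 = (79/13)**2 = 6241/169 ≈ 36.929)
c = 1/2 (c = 1*(-1/2 + 1) = 1*(1/2) = 1/2 ≈ 0.50000)
(A + c)**2 = (6241/169 + 1/2)**2 = (12651/338)**2 = 160047801/114244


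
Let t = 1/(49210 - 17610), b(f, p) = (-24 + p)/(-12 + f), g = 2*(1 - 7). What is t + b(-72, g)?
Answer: 94807/221200 ≈ 0.42860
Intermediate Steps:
g = -12 (g = 2*(-6) = -12)
b(f, p) = (-24 + p)/(-12 + f)
t = 1/31600 ≈ 3.1646e-5
t + b(-72, g) = 1/31600 + (-24 - 12)/(-12 - 72) = 1/31600 - 36/(-84) = 1/31600 - 1/84*(-36) = 1/31600 + 3/7 = 94807/221200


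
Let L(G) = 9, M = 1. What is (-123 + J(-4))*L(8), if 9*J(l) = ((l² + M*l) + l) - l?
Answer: -1095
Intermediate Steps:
J(l) = l/9 + l²/9 (J(l) = (((l² + 1*l) + l) - l)/9 = (((l² + l) + l) - l)/9 = (((l + l²) + l) - l)/9 = ((l² + 2*l) - l)/9 = (l + l²)/9 = l/9 + l²/9)
(-123 + J(-4))*L(8) = (-123 + (⅑)*(-4)*(1 - 4))*9 = (-123 + (⅑)*(-4)*(-3))*9 = (-123 + 4/3)*9 = -365/3*9 = -1095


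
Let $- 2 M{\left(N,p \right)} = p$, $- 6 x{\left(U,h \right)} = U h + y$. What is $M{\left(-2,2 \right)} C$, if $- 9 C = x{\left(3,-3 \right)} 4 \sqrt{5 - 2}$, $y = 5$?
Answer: $\frac{8 \sqrt{3}}{27} \approx 0.5132$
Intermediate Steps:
$x{\left(U,h \right)} = - \frac{5}{6} - \frac{U h}{6}$ ($x{\left(U,h \right)} = - \frac{U h + 5}{6} = - \frac{5 + U h}{6} = - \frac{5}{6} - \frac{U h}{6}$)
$C = - \frac{8 \sqrt{3}}{27}$ ($C = - \frac{\left(- \frac{5}{6} - \frac{1}{2} \left(-3\right)\right) 4 \sqrt{5 - 2}}{9} = - \frac{\left(- \frac{5}{6} + \frac{3}{2}\right) 4 \sqrt{3}}{9} = - \frac{\frac{2}{3} \cdot 4 \sqrt{3}}{9} = - \frac{\frac{8}{3} \sqrt{3}}{9} = - \frac{8 \sqrt{3}}{27} \approx -0.5132$)
$M{\left(N,p \right)} = - \frac{p}{2}$
$M{\left(-2,2 \right)} C = \left(- \frac{1}{2}\right) 2 \left(- \frac{8 \sqrt{3}}{27}\right) = - \frac{\left(-8\right) \sqrt{3}}{27} = \frac{8 \sqrt{3}}{27}$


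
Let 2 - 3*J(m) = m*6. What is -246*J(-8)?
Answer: -4100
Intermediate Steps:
J(m) = ⅔ - 2*m (J(m) = ⅔ - m*6/3 = ⅔ - 2*m)
-246*J(-8) = -246*(⅔ - 2*(-8)) = -246*(⅔ + 16) = -246*50/3 = -4100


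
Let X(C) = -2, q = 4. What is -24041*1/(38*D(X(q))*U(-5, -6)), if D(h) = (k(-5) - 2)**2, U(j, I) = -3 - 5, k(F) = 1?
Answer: 24041/304 ≈ 79.082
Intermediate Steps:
U(j, I) = -8
D(h) = 1 (D(h) = (1 - 2)**2 = (-1)**2 = 1)
-24041*1/(38*D(X(q))*U(-5, -6)) = -24041/(-8*1*38) = -24041/((-8*38)) = -24041/(-304) = -24041*(-1/304) = 24041/304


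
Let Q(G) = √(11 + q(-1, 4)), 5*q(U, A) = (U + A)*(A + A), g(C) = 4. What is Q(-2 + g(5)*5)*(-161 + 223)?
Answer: 62*√395/5 ≈ 246.45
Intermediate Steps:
q(U, A) = 2*A*(A + U)/5 (q(U, A) = ((U + A)*(A + A))/5 = ((A + U)*(2*A))/5 = (2*A*(A + U))/5 = 2*A*(A + U)/5)
Q(G) = √395/5 (Q(G) = √(11 + (⅖)*4*(4 - 1)) = √(11 + (⅖)*4*3) = √(11 + 24/5) = √(79/5) = √395/5)
Q(-2 + g(5)*5)*(-161 + 223) = (√395/5)*(-161 + 223) = (√395/5)*62 = 62*√395/5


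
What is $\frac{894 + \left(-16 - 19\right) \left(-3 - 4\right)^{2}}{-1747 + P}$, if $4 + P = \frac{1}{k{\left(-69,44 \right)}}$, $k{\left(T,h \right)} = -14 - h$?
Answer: $\frac{47618}{101559} \approx 0.46887$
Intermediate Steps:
$P = - \frac{233}{58}$ ($P = -4 + \frac{1}{-14 - 44} = -4 + \frac{1}{-58} = -4 - \frac{1}{58} = - \frac{233}{58} \approx -4.0172$)
$\frac{894 + \left(-16 - 19\right) \left(-3 - 4\right)^{2}}{-1747 + P} = \frac{894 + \left(-16 - 19\right) \left(-3 - 4\right)^{2}}{-1747 - \frac{233}{58}} = \frac{894 - 35 \left(-7\right)^{2}}{- \frac{101559}{58}} = \left(894 - 1715\right) \left(- \frac{58}{101559}\right) = \left(-821\right) \left(- \frac{58}{101559}\right) = \frac{47618}{101559}$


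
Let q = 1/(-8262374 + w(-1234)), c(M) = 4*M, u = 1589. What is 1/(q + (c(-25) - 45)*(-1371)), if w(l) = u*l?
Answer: 10223200/2032321043999 ≈ 5.0303e-6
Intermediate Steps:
w(l) = 1589*l
q = -1/10223200 (q = 1/(-8262374 + 1589*(-1234)) = 1/(-8262374 - 1960826) = 1/(-10223200) = -1/10223200 ≈ -9.7817e-8)
1/(q + (c(-25) - 45)*(-1371)) = 1/(-1/10223200 + (4*(-25) - 45)*(-1371)) = 1/(-1/10223200 + (-100 - 45)*(-1371)) = 1/(-1/10223200 - 145*(-1371)) = 1/(-1/10223200 + 198795) = 1/(2032321043999/10223200) = 10223200/2032321043999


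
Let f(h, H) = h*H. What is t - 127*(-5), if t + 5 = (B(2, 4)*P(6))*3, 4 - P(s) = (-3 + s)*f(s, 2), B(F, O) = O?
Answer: 246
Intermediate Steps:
f(h, H) = H*h
P(s) = 4 - 2*s*(-3 + s) (P(s) = 4 - (-3 + s)*2*s = 4 - 2*s*(-3 + s))
t = -389 (t = -5 + (4*(4 - 2*6**2 + 6*6))*3 = -5 + (4*(4 - 2*36 + 36))*3 = -5 + (4*(4 - 72 + 36))*3 = -5 + (4*(-32))*3 = -5 - 128*3 = -5 - 384 = -389)
t - 127*(-5) = -389 - 127*(-5) = -389 + 635 = 246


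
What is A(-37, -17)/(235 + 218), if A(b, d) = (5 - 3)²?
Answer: 4/453 ≈ 0.0088300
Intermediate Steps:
A(b, d) = 4 (A(b, d) = 2² = 4)
A(-37, -17)/(235 + 218) = 4/(235 + 218) = 4/453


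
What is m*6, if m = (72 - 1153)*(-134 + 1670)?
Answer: -9962496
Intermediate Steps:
m = -1660416 (m = -1081*1536 = -1660416)
m*6 = -1660416*6 = -9962496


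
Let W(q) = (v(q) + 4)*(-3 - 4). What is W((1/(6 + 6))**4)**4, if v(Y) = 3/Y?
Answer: 35965724510885508833536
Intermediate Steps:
W(q) = -28 - 21/q (W(q) = (3/q + 4)*(-3 - 4) = (4 + 3/q)*(-7) = -28 - 21/q)
W((1/(6 + 6))**4)**4 = (-28 - 21*(6 + 6)**4)**4 = (-28 - 21/((1/12)**4))**4 = (-28 - 21/1/20736)**4 = (-28 - 21*20736)**4 = (-28 - 435456)**4 = (-435484)**4 = 35965724510885508833536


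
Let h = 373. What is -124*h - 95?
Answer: -46347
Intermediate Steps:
-124*h - 95 = -124*373 - 95 = -46252 - 95 = -46347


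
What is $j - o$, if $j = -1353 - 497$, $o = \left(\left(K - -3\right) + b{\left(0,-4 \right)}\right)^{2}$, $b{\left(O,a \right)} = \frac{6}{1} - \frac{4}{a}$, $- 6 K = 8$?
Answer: $- \frac{17326}{9} \approx -1925.1$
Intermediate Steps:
$K = - \frac{4}{3}$ ($K = \left(- \frac{1}{6}\right) 8 = - \frac{4}{3} \approx -1.3333$)
$b{\left(O,a \right)} = 6 - \frac{4}{a}$ ($b{\left(O,a \right)} = 6 \cdot 1 - \frac{4}{a} = 6 - \frac{4}{a}$)
$o = \frac{676}{9}$ ($o = \left(\left(- \frac{4}{3} - -3\right) + \left(6 - \frac{4}{-4}\right)\right)^{2} = \left(\left(- \frac{4}{3} + 3\right) + \left(6 - -1\right)\right)^{2} = \left(\frac{5}{3} + \left(6 + 1\right)\right)^{2} = \left(\frac{5}{3} + 7\right)^{2} = \left(\frac{26}{3}\right)^{2} = \frac{676}{9} \approx 75.111$)
$j = -1850$
$j - o = -1850 - \frac{676}{9} = - \frac{17326}{9}$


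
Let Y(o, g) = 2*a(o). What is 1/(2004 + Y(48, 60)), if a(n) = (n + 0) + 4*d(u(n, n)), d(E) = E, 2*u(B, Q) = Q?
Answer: 1/2292 ≈ 0.00043630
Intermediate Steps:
u(B, Q) = Q/2
a(n) = 3*n (a(n) = (n + 0) + 4*(n/2) = n + 2*n = 3*n)
Y(o, g) = 6*o (Y(o, g) = 2*(3*o) = 6*o)
1/(2004 + Y(48, 60)) = 1/(2004 + 6*48) = 1/(2004 + 288) = 1/2292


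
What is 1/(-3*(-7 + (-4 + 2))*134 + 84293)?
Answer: 1/87911 ≈ 1.1375e-5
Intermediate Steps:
1/(-3*(-7 + (-4 + 2))*134 + 84293) = 1/(-3*(-7 - 2)*134 + 84293) = 1/(-3*(-9)*134 + 84293) = 1/(27*134 + 84293) = 1/(3618 + 84293) = 1/87911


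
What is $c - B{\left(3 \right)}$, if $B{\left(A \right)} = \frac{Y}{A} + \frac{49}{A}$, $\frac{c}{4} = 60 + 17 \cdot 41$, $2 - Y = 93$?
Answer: $3042$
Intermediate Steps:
$Y = -91$ ($Y = 2 - 93 = -91$)
$c = 3028$ ($c = 4 \left(60 + 17 \cdot 41\right) = 4 \left(60 + 697\right) = 4 \cdot 757 = 3028$)
$B{\left(A \right)} = - \frac{42}{A}$ ($B{\left(A \right)} = - \frac{91}{A} + \frac{49}{A} = - \frac{42}{A}$)
$c - B{\left(3 \right)} = 3028 - - \frac{42}{3} = 3028 - \left(-42\right) \frac{1}{3} = 3028 - -14 = 3028 + 14 = 3042$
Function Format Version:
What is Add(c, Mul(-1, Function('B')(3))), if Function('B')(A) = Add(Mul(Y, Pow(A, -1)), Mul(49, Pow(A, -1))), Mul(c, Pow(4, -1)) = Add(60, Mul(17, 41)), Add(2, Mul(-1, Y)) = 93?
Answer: 3042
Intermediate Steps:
Y = -91 (Y = Add(2, Mul(-1, 93)) = Add(2, -93) = -91)
c = 3028 (c = Mul(4, Add(60, Mul(17, 41))) = Mul(4, Add(60, 697)) = Mul(4, 757) = 3028)
Function('B')(A) = Mul(-42, Pow(A, -1)) (Function('B')(A) = Add(Mul(-91, Pow(A, -1)), Mul(49, Pow(A, -1))) = Mul(-42, Pow(A, -1)))
Add(c, Mul(-1, Function('B')(3))) = Add(3028, Mul(-1, Mul(-42, Pow(3, -1)))) = Add(3028, Mul(-1, Mul(-42, Rational(1, 3)))) = Add(3028, Mul(-1, -14)) = Add(3028, 14) = 3042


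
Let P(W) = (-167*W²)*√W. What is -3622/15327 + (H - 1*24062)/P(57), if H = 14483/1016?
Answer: -3622/15327 + 24432509*√57/31422066696 ≈ -0.23044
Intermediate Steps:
H = 14483/1016 (H = 14483*(1/1016) = 14483/1016 ≈ 14.255)
P(W) = -167*W^(5/2)
-3622/15327 + (H - 1*24062)/P(57) = -3622/15327 + (14483/1016 - 1*24062)/((-542583*√57)) = -3622*1/15327 + (14483/1016 - 24062)/((-542583*√57)) = -3622/15327 - 24432509*(-√57/30927231)/1016 = -3622/15327 - (-24432509)*√57/31422066696 = -3622/15327 + 24432509*√57/31422066696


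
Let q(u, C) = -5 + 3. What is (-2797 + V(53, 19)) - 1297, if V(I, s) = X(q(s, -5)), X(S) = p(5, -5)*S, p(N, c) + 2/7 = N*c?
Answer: -28304/7 ≈ -4043.4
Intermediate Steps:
p(N, c) = -2/7 + N*c
q(u, C) = -2
X(S) = -177*S/7 (X(S) = (-2/7 + 5*(-5))*S = (-2/7 - 25)*S = -177*S/7)
V(I, s) = 354/7 (V(I, s) = -177/7*(-2) = 354/7)
(-2797 + V(53, 19)) - 1297 = (-2797 + 354/7) - 1297 = -19225/7 - 1297 = -28304/7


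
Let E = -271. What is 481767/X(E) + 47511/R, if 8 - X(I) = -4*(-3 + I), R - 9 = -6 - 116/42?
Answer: 1083122493/5440 ≈ 1.9910e+5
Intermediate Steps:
R = 5/21 (R = 9 + (-6 - 116/42) = 9 + (-6 + (1/42)*(-116)) = 9 + (-6 - 58/21) = 9 - 184/21 = 5/21 ≈ 0.23810)
X(I) = -4 + 4*I (X(I) = 8 - (-4)*(-3 + I) = 8 - (12 - 4*I) = 8 + (-12 + 4*I) = -4 + 4*I)
481767/X(E) + 47511/R = 481767/(-4 + 4*(-271)) + 47511/(5/21) = 481767/(-4 - 1084) + 47511*(21/5) = 481767/(-1088) + 997731/5 = 481767*(-1/1088) + 997731/5 = -481767/1088 + 997731/5 = 1083122493/5440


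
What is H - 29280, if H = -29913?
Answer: -59193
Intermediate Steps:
H - 29280 = -29913 - 29280 = -59193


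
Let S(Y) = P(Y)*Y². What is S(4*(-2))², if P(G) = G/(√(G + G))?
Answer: -16384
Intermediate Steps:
P(G) = √2*√G/2 (P(G) = G/(√(2*G)) = G/((√2*√G)) = G*(√2/(2*√G)) = √2*√G/2)
S(Y) = √2*Y^(5/2)/2 (S(Y) = (√2*√Y/2)*Y² = √2*Y^(5/2)/2)
S(4*(-2))² = (√2*(4*(-2))^(5/2)/2)² = (√2*(-8)^(5/2)/2)² = (√2*(128*I*√2)/2)² = (128*I)² = -16384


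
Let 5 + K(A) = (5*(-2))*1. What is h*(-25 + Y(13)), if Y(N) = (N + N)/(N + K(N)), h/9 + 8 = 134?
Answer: -43092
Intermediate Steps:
h = 1134 (h = -72 + 9*134 = -72 + 1206 = 1134)
K(A) = -15 (K(A) = -5 + (5*(-2))*1 = -5 - 10*1 = -5 - 10 = -15)
Y(N) = 2*N/(-15 + N) (Y(N) = (N + N)/(N - 15) = (2*N)/(-15 + N) = 2*N/(-15 + N))
h*(-25 + Y(13)) = 1134*(-25 + 2*13/(-15 + 13)) = 1134*(-25 + 2*13/(-2)) = 1134*(-25 + 2*13*(-½)) = 1134*(-25 - 13) = 1134*(-38) = -43092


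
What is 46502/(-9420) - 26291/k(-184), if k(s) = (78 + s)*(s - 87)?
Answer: -197934709/33824865 ≈ -5.8518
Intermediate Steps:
k(s) = (-87 + s)*(78 + s) (k(s) = (78 + s)*(-87 + s) = (-87 + s)*(78 + s))
46502/(-9420) - 26291/k(-184) = 46502/(-9420) - 26291/(-6786 + (-184)² - 9*(-184)) = 46502*(-1/9420) - 26291/(-6786 + 33856 + 1656) = -23251/4710 - 26291/28726 = -197934709/33824865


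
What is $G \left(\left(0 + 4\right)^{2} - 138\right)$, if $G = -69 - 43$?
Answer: $13664$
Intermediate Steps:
$G = -112$ ($G = -69 - 43 = -112$)
$G \left(\left(0 + 4\right)^{2} - 138\right) = - 112 \left(\left(0 + 4\right)^{2} - 138\right) = - 112 \left(4^{2} - 138\right) = - 112 \left(16 - 138\right) = \left(-112\right) \left(-122\right) = 13664$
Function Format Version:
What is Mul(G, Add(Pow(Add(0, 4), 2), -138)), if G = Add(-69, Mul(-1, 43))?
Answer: 13664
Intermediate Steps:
G = -112 (G = Add(-69, -43) = -112)
Mul(G, Add(Pow(Add(0, 4), 2), -138)) = Mul(-112, Add(Pow(Add(0, 4), 2), -138)) = Mul(-112, Add(Pow(4, 2), -138)) = Mul(-112, Add(16, -138)) = Mul(-112, -122) = 13664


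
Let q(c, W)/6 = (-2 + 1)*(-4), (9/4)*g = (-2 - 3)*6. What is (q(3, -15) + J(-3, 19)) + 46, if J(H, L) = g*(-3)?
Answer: 110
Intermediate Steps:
g = -40/3 (g = 4*((-2 - 3)*6)/9 = 4*(-5*6)/9 = (4/9)*(-30) = -40/3 ≈ -13.333)
q(c, W) = 24 (q(c, W) = 6*((-2 + 1)*(-4)) = 6*(-1*(-4)) = 6*4 = 24)
J(H, L) = 40 (J(H, L) = -40/3*(-3) = 40)
(q(3, -15) + J(-3, 19)) + 46 = (24 + 40) + 46 = 64 + 46 = 110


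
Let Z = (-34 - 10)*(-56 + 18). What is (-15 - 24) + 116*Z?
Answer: 193913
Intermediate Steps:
Z = 1672 (Z = -44*(-38) = 1672)
(-15 - 24) + 116*Z = (-15 - 24) + 116*1672 = -39 + 193952 = 193913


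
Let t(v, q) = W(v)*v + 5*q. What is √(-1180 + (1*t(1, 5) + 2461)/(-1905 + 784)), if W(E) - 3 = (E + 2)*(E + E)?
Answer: 5*I*√59425331/1121 ≈ 34.383*I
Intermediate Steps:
W(E) = 3 + 2*E*(2 + E) (W(E) = 3 + (E + 2)*(E + E) = 3 + (2 + E)*(2*E) = 3 + 2*E*(2 + E))
t(v, q) = 5*q + v*(3 + 2*v² + 4*v) (t(v, q) = (3 + 2*v² + 4*v)*v + 5*q = v*(3 + 2*v² + 4*v) + 5*q = 5*q + v*(3 + 2*v² + 4*v))
√(-1180 + (1*t(1, 5) + 2461)/(-1905 + 784)) = √(-1180 + (1*(5*5 + 1*(3 + 2*1² + 4*1)) + 2461)/(-1905 + 784)) = √(-1180 + (1*(25 + 1*(3 + 2*1 + 4)) + 2461)/(-1121)) = √(-1180 + (1*(25 + 1*(3 + 2 + 4)) + 2461)*(-1/1121)) = √(-1180 + (1*(25 + 1*9) + 2461)*(-1/1121)) = √(-1180 + (1*(25 + 9) + 2461)*(-1/1121)) = √(-1180 + (1*34 + 2461)*(-1/1121)) = √(-1180 + (34 + 2461)*(-1/1121)) = √(-1180 + 2495*(-1/1121)) = √(-1180 - 2495/1121) = √(-1325275/1121) = 5*I*√59425331/1121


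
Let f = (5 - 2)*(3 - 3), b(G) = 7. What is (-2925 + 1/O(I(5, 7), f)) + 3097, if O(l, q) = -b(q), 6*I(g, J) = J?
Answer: 1203/7 ≈ 171.86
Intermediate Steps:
I(g, J) = J/6
f = 0 (f = 3*0 = 0)
O(l, q) = -7 (O(l, q) = -1*7 = -7)
(-2925 + 1/O(I(5, 7), f)) + 3097 = (-2925 + 1/(-7)) + 3097 = (-2925 - 1/7) + 3097 = -20476/7 + 3097 = 1203/7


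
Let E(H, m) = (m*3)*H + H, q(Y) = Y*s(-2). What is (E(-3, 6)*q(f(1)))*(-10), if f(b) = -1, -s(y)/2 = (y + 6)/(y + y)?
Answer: -1140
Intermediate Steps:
s(y) = -(6 + y)/y (s(y) = -2*(y + 6)/(y + y) = -2*(6 + y)/(2*y) = -2*(6 + y)*1/(2*y) = -(6 + y)/y)
q(Y) = 2*Y (q(Y) = Y*((-6 - 1*(-2))/(-2)) = Y*(-(-6 + 2)/2) = Y*(-1/2*(-4)) = Y*2 = 2*Y)
E(H, m) = H + 3*H*m (E(H, m) = (3*m)*H + H = 3*H*m + H = H + 3*H*m)
(E(-3, 6)*q(f(1)))*(-10) = ((-3*(1 + 3*6))*(2*(-1)))*(-10) = (-3*(1 + 18)*(-2))*(-10) = (-3*19*(-2))*(-10) = -57*(-2)*(-10) = 114*(-10) = -1140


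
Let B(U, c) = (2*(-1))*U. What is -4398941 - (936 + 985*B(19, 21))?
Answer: -4362447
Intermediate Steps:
B(U, c) = -2*U
-4398941 - (936 + 985*B(19, 21)) = -4398941 - (936 + 985*(-2*19)) = -4398941 - (936 + 985*(-38)) = -4398941 - (936 - 37430) = -4398941 - 1*(-36494) = -4398941 + 36494 = -4362447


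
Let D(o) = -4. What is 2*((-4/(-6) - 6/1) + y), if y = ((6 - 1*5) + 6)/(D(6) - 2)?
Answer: -13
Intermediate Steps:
y = -7/6 (y = ((6 - 1*5) + 6)/(-4 - 2) = ((6 - 5) + 6)/(-6) = (1 + 6)*(-1/6) = 7*(-1/6) = -7/6 ≈ -1.1667)
2*((-4/(-6) - 6/1) + y) = 2*((-4/(-6) - 6/1) - 7/6) = 2*((-4*(-1/6) - 6*1) - 7/6) = 2*((2/3 - 6) - 7/6) = 2*(-16/3 - 7/6) = 2*(-13/2) = -13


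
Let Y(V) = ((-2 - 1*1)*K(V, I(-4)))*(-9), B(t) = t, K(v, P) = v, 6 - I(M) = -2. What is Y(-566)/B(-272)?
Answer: 7641/136 ≈ 56.184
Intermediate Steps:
I(M) = 8 (I(M) = 6 - 1*(-2) = 6 + 2 = 8)
Y(V) = 27*V (Y(V) = ((-2 - 1*1)*V)*(-9) = ((-2 - 1)*V)*(-9) = -3*V*(-9) = 27*V)
Y(-566)/B(-272) = (27*(-566))/(-272) = -15282*(-1/272) = 7641/136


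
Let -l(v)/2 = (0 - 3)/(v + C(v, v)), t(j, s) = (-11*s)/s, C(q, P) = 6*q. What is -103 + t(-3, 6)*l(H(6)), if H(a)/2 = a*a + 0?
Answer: -8663/84 ≈ -103.13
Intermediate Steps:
H(a) = 2*a**2 (H(a) = 2*(a*a + 0) = 2*(a**2 + 0) = 2*a**2)
t(j, s) = -11
l(v) = 6/(7*v) (l(v) = -2*(0 - 3)/(v + 6*v) = -(-6)/(7*v) = 6/(7*v))
-103 + t(-3, 6)*l(H(6)) = -103 - 66/(7*(2*6**2)) = -103 - 66/(7*(2*36)) = -103 - 66/(7*72) = -103 - 11*1/84 = -103 - 11/84 = -8663/84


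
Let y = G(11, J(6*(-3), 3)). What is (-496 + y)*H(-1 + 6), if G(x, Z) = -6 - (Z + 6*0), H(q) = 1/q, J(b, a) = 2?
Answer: -504/5 ≈ -100.80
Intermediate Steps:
G(x, Z) = -6 - Z (G(x, Z) = -6 - (Z + 0) = -6 - Z)
y = -8 (y = -6 - 1*2 = -6 - 2 = -8)
(-496 + y)*H(-1 + 6) = (-496 - 8)/(-1 + 6) = -504/5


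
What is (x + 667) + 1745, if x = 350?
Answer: 2762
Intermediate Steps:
(x + 667) + 1745 = (350 + 667) + 1745 = 1017 + 1745 = 2762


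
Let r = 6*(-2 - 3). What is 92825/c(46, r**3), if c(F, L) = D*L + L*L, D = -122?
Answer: 3713/29291760 ≈ 0.00012676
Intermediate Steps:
r = -30 (r = 6*(-5) = -30)
c(F, L) = L**2 - 122*L (c(F, L) = -122*L + L*L = -122*L + L**2 = L**2 - 122*L)
92825/c(46, r**3) = 92825/(((-30)**3*(-122 + (-30)**3))) = 92825/((-27000*(-122 - 27000))) = 92825/((-27000*(-27122))) = 92825/732294000 = 92825*(1/732294000) = 3713/29291760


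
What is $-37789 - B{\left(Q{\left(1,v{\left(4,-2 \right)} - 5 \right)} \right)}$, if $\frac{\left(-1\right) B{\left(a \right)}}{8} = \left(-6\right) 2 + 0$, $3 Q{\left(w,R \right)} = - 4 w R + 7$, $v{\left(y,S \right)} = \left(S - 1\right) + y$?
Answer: $-37885$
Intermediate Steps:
$v{\left(y,S \right)} = -1 + S + y$ ($v{\left(y,S \right)} = \left(-1 + S\right) + y = -1 + S + y$)
$Q{\left(w,R \right)} = \frac{7}{3} - \frac{4 R w}{3}$ ($Q{\left(w,R \right)} = \frac{- 4 w R + 7}{3} = \frac{- 4 R w + 7}{3} = \frac{7 - 4 R w}{3} = \frac{7}{3} - \frac{4 R w}{3}$)
$B{\left(a \right)} = 96$ ($B{\left(a \right)} = - 8 \left(\left(-6\right) 2 + 0\right) = - 8 \left(-12 + 0\right) = \left(-8\right) \left(-12\right) = 96$)
$-37789 - B{\left(Q{\left(1,v{\left(4,-2 \right)} - 5 \right)} \right)} = -37789 - 96 = -37885$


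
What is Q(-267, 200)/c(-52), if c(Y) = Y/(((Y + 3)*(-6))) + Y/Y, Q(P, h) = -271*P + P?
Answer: 10597230/121 ≈ 87580.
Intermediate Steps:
Q(P, h) = -270*P
c(Y) = 1 + Y/(-18 - 6*Y) (c(Y) = Y/(((3 + Y)*(-6))) + 1 = Y/(-18 - 6*Y) + 1 = 1 + Y/(-18 - 6*Y))
Q(-267, 200)/c(-52) = (-270*(-267))/(((18 + 5*(-52))/(6*(3 - 52)))) = 72090/(((⅙)*(18 - 260)/(-49))) = 72090/(((⅙)*(-1/49)*(-242))) = 72090/(121/147) = 72090*(147/121) = 10597230/121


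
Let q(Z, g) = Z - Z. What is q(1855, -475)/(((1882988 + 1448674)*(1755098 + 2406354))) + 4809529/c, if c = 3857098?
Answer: 4809529/3857098 ≈ 1.2469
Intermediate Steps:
q(Z, g) = 0
q(1855, -475)/(((1882988 + 1448674)*(1755098 + 2406354))) + 4809529/c = 0/(((1882988 + 1448674)*(1755098 + 2406354))) + 4809529/3857098 = 0/((3331662*4161452)) + 4809529*(1/3857098) = 0/13864551493224 + 4809529/3857098 = 0*(1/13864551493224) + 4809529/3857098 = 0 + 4809529/3857098 = 4809529/3857098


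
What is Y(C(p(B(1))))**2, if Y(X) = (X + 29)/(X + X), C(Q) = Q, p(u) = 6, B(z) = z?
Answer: 1225/144 ≈ 8.5069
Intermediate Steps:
Y(X) = (29 + X)/(2*X) (Y(X) = (29 + X)/((2*X)) = (29 + X)*(1/(2*X)) = (29 + X)/(2*X))
Y(C(p(B(1))))**2 = ((1/2)*(29 + 6)/6)**2 = ((1/2)*(1/6)*35)**2 = (35/12)**2 = 1225/144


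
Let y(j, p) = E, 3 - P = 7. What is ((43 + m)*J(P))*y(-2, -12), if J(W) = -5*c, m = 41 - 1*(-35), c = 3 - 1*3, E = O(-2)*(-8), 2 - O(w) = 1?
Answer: 0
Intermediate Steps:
P = -4 (P = 3 - 1*7 = 3 - 7 = -4)
O(w) = 1 (O(w) = 2 - 1*1 = 2 - 1 = 1)
E = -8 (E = 1*(-8) = -8)
c = 0 (c = 3 - 3 = 0)
y(j, p) = -8
m = 76 (m = 41 + 35 = 76)
J(W) = 0 (J(W) = -5*0 = 0)
((43 + m)*J(P))*y(-2, -12) = ((43 + 76)*0)*(-8) = (119*0)*(-8) = 0*(-8) = 0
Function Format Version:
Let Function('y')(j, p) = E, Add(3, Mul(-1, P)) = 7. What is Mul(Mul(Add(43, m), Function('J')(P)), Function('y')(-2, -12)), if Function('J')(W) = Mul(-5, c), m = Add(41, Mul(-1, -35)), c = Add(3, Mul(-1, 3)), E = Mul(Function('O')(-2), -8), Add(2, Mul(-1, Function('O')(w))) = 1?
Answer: 0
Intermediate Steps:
P = -4 (P = Add(3, Mul(-1, 7)) = Add(3, -7) = -4)
Function('O')(w) = 1 (Function('O')(w) = Add(2, Mul(-1, 1)) = Add(2, -1) = 1)
E = -8 (E = Mul(1, -8) = -8)
c = 0 (c = Add(3, -3) = 0)
Function('y')(j, p) = -8
m = 76 (m = Add(41, 35) = 76)
Function('J')(W) = 0 (Function('J')(W) = Mul(-5, 0) = 0)
Mul(Mul(Add(43, m), Function('J')(P)), Function('y')(-2, -12)) = Mul(Mul(Add(43, 76), 0), -8) = Mul(Mul(119, 0), -8) = Mul(0, -8) = 0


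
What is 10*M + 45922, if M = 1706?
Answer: 62982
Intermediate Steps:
10*M + 45922 = 10*1706 + 45922 = 17060 + 45922 = 62982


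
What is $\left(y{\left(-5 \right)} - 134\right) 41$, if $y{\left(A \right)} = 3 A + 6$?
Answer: $-5863$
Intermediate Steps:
$y{\left(A \right)} = 6 + 3 A$
$\left(y{\left(-5 \right)} - 134\right) 41 = \left(\left(6 + 3 \left(-5\right)\right) - 134\right) 41 = \left(\left(6 - 15\right) - 134\right) 41 = \left(-9 - 134\right) 41 = \left(-143\right) 41 = -5863$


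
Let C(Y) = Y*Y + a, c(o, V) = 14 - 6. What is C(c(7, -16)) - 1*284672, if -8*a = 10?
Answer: -1138437/4 ≈ -2.8461e+5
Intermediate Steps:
c(o, V) = 8
a = -5/4 (a = -1/8*10 = -5/4 ≈ -1.2500)
C(Y) = -5/4 + Y**2 (C(Y) = Y*Y - 5/4 = Y**2 - 5/4 = -5/4 + Y**2)
C(c(7, -16)) - 1*284672 = (-5/4 + 8**2) - 1*284672 = (-5/4 + 64) - 284672 = 251/4 - 284672 = -1138437/4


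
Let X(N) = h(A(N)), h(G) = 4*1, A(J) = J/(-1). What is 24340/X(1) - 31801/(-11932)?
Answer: 72638021/11932 ≈ 6087.7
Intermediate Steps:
A(J) = -J (A(J) = J*(-1) = -J)
h(G) = 4
X(N) = 4
24340/X(1) - 31801/(-11932) = 24340/4 - 31801/(-11932) = 24340*(¼) - 31801*(-1/11932) = 6085 + 31801/11932 = 72638021/11932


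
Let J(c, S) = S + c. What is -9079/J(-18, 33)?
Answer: -9079/15 ≈ -605.27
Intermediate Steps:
-9079/J(-18, 33) = -9079/(33 - 18) = -9079/15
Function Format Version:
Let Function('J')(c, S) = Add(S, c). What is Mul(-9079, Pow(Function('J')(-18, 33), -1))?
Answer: Rational(-9079, 15) ≈ -605.27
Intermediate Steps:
Mul(-9079, Pow(Function('J')(-18, 33), -1)) = Mul(-9079, Pow(Add(33, -18), -1)) = Mul(-9079, Pow(15, -1)) = Mul(-9079, Rational(1, 15)) = Rational(-9079, 15)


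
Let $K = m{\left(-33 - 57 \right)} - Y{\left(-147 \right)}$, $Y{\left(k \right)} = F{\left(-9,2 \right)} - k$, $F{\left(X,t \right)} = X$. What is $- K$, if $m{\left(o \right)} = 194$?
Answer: $-56$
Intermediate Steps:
$Y{\left(k \right)} = -9 - k$
$K = 56$ ($K = 194 - \left(-9 - -147\right) = 194 - \left(-9 + 147\right) = 194 - 138 = 56$)
$- K = \left(-1\right) 56 = -56$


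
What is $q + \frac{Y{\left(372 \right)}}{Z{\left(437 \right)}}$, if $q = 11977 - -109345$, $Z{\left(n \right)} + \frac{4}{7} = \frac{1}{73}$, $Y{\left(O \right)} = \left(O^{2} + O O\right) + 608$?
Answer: $- \frac{107162366}{285} \approx -3.7601 \cdot 10^{5}$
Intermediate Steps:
$Y{\left(O \right)} = 608 + 2 O^{2}$ ($Y{\left(O \right)} = \left(O^{2} + O^{2}\right) + 608 = 2 O^{2} + 608 = 608 + 2 O^{2}$)
$Z{\left(n \right)} = - \frac{285}{511}$ ($Z{\left(n \right)} = - \frac{4}{7} + \frac{1}{73} = - \frac{285}{511}$)
$q = 121322$ ($q = 11977 + 109345 = 121322$)
$q + \frac{Y{\left(372 \right)}}{Z{\left(437 \right)}} = 121322 + \frac{608 + 2 \cdot 372^{2}}{- \frac{285}{511}} = 121322 + \left(608 + 2 \cdot 138384\right) \left(- \frac{511}{285}\right) = 121322 + \left(608 + 276768\right) \left(- \frac{511}{285}\right) = 121322 + 277376 \left(- \frac{511}{285}\right) = 121322 - \frac{141739136}{285} = - \frac{107162366}{285}$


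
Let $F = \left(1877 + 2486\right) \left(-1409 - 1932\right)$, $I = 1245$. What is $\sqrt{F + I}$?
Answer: $i \sqrt{14575538} \approx 3817.8 i$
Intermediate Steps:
$F = -14576783$ ($F = 4363 \left(-3341\right) = -14576783$)
$\sqrt{F + I} = \sqrt{-14576783 + 1245} = \sqrt{-14575538} = i \sqrt{14575538}$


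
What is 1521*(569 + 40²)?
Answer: 3299049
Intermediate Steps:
1521*(569 + 40²) = 1521*(569 + 1600) = 1521*2169 = 3299049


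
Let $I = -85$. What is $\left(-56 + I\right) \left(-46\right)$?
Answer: $6486$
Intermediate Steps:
$\left(-56 + I\right) \left(-46\right) = \left(-56 - 85\right) \left(-46\right) = \left(-141\right) \left(-46\right) = 6486$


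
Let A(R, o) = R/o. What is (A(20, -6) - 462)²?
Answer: 1948816/9 ≈ 2.1654e+5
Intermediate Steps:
A(R, o) = R/o
(A(20, -6) - 462)² = (20/(-6) - 462)² = (20*(-⅙) - 462)² = (-10/3 - 462)² = (-1396/3)² = 1948816/9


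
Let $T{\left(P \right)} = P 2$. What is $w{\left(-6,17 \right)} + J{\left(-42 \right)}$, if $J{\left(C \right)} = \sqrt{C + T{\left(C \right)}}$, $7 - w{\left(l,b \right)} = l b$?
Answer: $109 + 3 i \sqrt{14} \approx 109.0 + 11.225 i$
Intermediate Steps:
$T{\left(P \right)} = 2 P$
$w{\left(l,b \right)} = 7 - b l$ ($w{\left(l,b \right)} = 7 - l b = 7 - b l$)
$J{\left(C \right)} = \sqrt{3} \sqrt{C}$ ($J{\left(C \right)} = \sqrt{C + 2 C} = \sqrt{3 C} = \sqrt{3} \sqrt{C}$)
$w{\left(-6,17 \right)} + J{\left(-42 \right)} = \left(7 - 17 \left(-6\right)\right) + \sqrt{3} \sqrt{-42} = \left(7 + 102\right) + \sqrt{3} i \sqrt{42} = 109 + 3 i \sqrt{14}$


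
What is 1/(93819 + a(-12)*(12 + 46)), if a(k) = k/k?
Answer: 1/93877 ≈ 1.0652e-5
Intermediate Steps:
a(k) = 1
1/(93819 + a(-12)*(12 + 46)) = 1/(93819 + 1*(12 + 46)) = 1/(93819 + 1*58) = 1/(93819 + 58) = 1/93877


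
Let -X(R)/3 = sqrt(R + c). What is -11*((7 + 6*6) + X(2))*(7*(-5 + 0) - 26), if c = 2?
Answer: 24827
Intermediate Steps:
X(R) = -3*sqrt(2 + R) (X(R) = -3*sqrt(R + 2) = -3*sqrt(2 + R))
-11*((7 + 6*6) + X(2))*(7*(-5 + 0) - 26) = -11*((7 + 6*6) - 3*sqrt(2 + 2))*(7*(-5 + 0) - 26) = -11*((7 + 36) - 3*sqrt(4))*(7*(-5) - 26) = -11*(43 - 3*2)*(-35 - 26) = -11*(43 - 6)*(-61) = -407*(-61) = -11*(-2257) = 24827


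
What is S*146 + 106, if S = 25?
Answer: 3756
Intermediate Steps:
S*146 + 106 = 25*146 + 106 = 3650 + 106 = 3756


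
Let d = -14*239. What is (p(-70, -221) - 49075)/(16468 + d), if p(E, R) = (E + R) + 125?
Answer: -49241/13122 ≈ -3.7526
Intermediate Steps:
p(E, R) = 125 + E + R
d = -3346
(p(-70, -221) - 49075)/(16468 + d) = ((125 - 70 - 221) - 49075)/(16468 - 3346) = (-166 - 49075)/13122 = -49241*1/13122 = -49241/13122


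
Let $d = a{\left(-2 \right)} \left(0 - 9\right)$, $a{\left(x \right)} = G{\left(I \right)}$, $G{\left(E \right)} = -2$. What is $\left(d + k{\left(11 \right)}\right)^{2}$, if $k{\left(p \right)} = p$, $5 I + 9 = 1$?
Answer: $841$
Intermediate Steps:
$I = - \frac{8}{5}$ ($I = - \frac{9}{5} + \frac{1}{5} \cdot 1 = - \frac{9}{5} + \frac{1}{5} = - \frac{8}{5} \approx -1.6$)
$a{\left(x \right)} = -2$
$d = 18$ ($d = - 2 \left(0 - 9\right) = \left(-2\right) \left(-9\right) = 18$)
$\left(d + k{\left(11 \right)}\right)^{2} = \left(18 + 11\right)^{2} = 29^{2} = 841$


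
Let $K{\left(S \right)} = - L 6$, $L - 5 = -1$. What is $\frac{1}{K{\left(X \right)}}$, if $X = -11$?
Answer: $- \frac{1}{24} \approx -0.041667$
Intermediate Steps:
$L = 4$ ($L = 5 - 1 = 4$)
$K{\left(S \right)} = -24$ ($K{\left(S \right)} = \left(-1\right) 4 \cdot 6 = \left(-4\right) 6 = -24$)
$\frac{1}{K{\left(X \right)}} = \frac{1}{-24} = - \frac{1}{24}$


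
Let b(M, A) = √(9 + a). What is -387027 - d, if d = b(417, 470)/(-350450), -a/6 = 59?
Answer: -387027 + I*√345/350450 ≈ -3.8703e+5 + 5.3001e-5*I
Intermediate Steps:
a = -354 (a = -6*59 = -354)
b(M, A) = I*√345 (b(M, A) = √(9 - 354) = √(-345) = I*√345)
d = -I*√345/350450 (d = (I*√345)/(-350450) = (I*√345)*(-1/350450) = -I*√345/350450 ≈ -5.3001e-5*I)
-387027 - d = -387027 - (-1)*I*√345/350450 = -387027 + I*√345/350450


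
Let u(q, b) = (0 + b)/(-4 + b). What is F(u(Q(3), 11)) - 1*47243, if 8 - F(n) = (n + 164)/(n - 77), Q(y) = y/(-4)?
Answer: -24938921/528 ≈ -47233.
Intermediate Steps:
Q(y) = -y/4 (Q(y) = y*(-1/4) = -y/4)
u(q, b) = b/(-4 + b)
F(n) = 8 - (164 + n)/(-77 + n) (F(n) = 8 - (n + 164)/(n - 77) = 8 - (164 + n)/(-77 + n))
F(u(Q(3), 11)) - 1*47243 = (-780 + 7*(11/(-4 + 11)))/(-77 + 11/(-4 + 11)) - 1*47243 = (-780 + 7*(11/7))/(-77 + 11/7) - 47243 = (-780 + 11)/(-528/7) - 47243 = -7/528*(-769) - 47243 = 5383/528 - 47243 = -24938921/528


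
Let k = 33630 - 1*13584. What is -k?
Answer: -20046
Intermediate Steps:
k = 20046 (k = 33630 - 13584 = 20046)
-k = -1*20046 = -20046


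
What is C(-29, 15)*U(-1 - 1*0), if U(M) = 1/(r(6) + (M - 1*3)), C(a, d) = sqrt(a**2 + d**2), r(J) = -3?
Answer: -sqrt(1066)/7 ≈ -4.6642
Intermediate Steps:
U(M) = 1/(-6 + M) (U(M) = 1/(-3 + (M - 1*3)) = 1/(-3 + (M - 3)) = 1/(-3 + (-3 + M)) = 1/(-6 + M))
C(-29, 15)*U(-1 - 1*0) = sqrt((-29)**2 + 15**2)/(-6 + (-1 - 1*0)) = sqrt(841 + 225)/(-6 + (-1 + 0)) = sqrt(1066)/(-6 - 1) = sqrt(1066)/(-7) = sqrt(1066)*(-1/7) = -sqrt(1066)/7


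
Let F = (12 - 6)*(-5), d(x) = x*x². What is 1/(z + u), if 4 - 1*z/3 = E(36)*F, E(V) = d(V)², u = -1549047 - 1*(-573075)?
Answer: 1/195909434280 ≈ 5.1044e-12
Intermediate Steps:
u = -975972 (u = -1549047 + 573075 = -975972)
d(x) = x³
F = -30 (F = 6*(-5) = -30)
E(V) = V⁶ (E(V) = (V³)² = V⁶)
z = 195910410252 (z = 12 - 3*36⁶*(-30) = 12 - 6530347008*(-30) = 12 - 3*(-65303470080) = 12 + 195910410240 = 195910410252)
1/(z + u) = 1/(195910410252 - 975972) = 1/195909434280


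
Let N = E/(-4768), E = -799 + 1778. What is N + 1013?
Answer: 4829005/4768 ≈ 1012.8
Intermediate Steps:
E = 979
N = -979/4768 (N = 979/(-4768) = 979*(-1/4768) = -979/4768 ≈ -0.20533)
N + 1013 = -979/4768 + 1013 = 4829005/4768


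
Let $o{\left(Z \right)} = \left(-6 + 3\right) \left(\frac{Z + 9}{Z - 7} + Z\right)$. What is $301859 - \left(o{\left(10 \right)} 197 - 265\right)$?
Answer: $311777$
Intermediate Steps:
$o{\left(Z \right)} = - 3 Z - \frac{3 \left(9 + Z\right)}{-7 + Z}$ ($o{\left(Z \right)} = - 3 \left(\frac{9 + Z}{-7 + Z} + Z\right) = - 3 \left(Z + \frac{9 + Z}{-7 + Z}\right) = - 3 Z - \frac{3 \left(9 + Z\right)}{-7 + Z}$)
$301859 - \left(o{\left(10 \right)} 197 - 265\right) = 301859 - \left(\frac{3 \left(-9 - 10^{2} + 6 \cdot 10\right)}{-7 + 10} \cdot 197 - 265\right) = 301859 - \left(\frac{3 \left(-9 - 100 + 60\right)}{3} \cdot 197 - 265\right) = 301859 - \left(3 \cdot \frac{1}{3} \left(-9 - 100 + 60\right) 197 - 265\right) = 301859 - \left(3 \cdot \frac{1}{3} \left(-49\right) 197 - 265\right) = 301859 - \left(\left(-49\right) 197 - 265\right) = 301859 - \left(-9653 - 265\right) = 301859 - -9918 = 301859 + 9918 = 311777$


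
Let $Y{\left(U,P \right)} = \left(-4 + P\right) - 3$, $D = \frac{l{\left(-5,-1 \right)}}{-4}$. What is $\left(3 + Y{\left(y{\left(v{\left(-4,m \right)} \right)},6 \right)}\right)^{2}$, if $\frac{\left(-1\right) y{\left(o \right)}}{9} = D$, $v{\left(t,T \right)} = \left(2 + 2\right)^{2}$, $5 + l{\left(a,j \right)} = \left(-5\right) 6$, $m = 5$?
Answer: $4$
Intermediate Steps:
$l{\left(a,j \right)} = -35$ ($l{\left(a,j \right)} = -5 - 30 = -35$)
$v{\left(t,T \right)} = 16$ ($v{\left(t,T \right)} = 4^{2} = 16$)
$D = \frac{35}{4}$ ($D = - \frac{35}{-4} = \left(-35\right) \left(- \frac{1}{4}\right) = \frac{35}{4} \approx 8.75$)
$y{\left(o \right)} = - \frac{315}{4}$ ($y{\left(o \right)} = \left(-9\right) \frac{35}{4} = - \frac{315}{4}$)
$Y{\left(U,P \right)} = -7 + P$
$\left(3 + Y{\left(y{\left(v{\left(-4,m \right)} \right)},6 \right)}\right)^{2} = \left(3 + \left(-7 + 6\right)\right)^{2} = \left(3 - 1\right)^{2} = 2^{2} = 4$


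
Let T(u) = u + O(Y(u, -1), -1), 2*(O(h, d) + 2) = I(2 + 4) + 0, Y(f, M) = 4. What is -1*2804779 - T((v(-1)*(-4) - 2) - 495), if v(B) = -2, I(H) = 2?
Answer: -2804289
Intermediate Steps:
O(h, d) = -1 (O(h, d) = -2 + (2 + 0)/2 = -2 + (½)*2 = -2 + 1 = -1)
T(u) = -1 + u (T(u) = u - 1 = -1 + u)
-1*2804779 - T((v(-1)*(-4) - 2) - 495) = -1*2804779 - (-1 + ((-2*(-4) - 2) - 495)) = -2804779 - (-1 + ((8 - 2) - 495)) = -2804779 - (-1 + (6 - 495)) = -2804779 - (-1 - 489) = -2804779 - 1*(-490) = -2804779 + 490 = -2804289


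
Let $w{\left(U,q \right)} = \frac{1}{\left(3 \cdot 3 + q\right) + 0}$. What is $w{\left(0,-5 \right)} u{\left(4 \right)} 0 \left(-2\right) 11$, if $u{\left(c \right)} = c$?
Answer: $0$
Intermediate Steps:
$w{\left(U,q \right)} = \frac{1}{9 + q}$ ($w{\left(U,q \right)} = \frac{1}{\left(9 + q\right) + 0} = \frac{1}{9 + q}$)
$w{\left(0,-5 \right)} u{\left(4 \right)} 0 \left(-2\right) 11 = \frac{4 \cdot 0 \left(-2\right)}{9 - 5} \cdot 11 = \frac{0 \left(-2\right)}{4} \cdot 11 = \frac{1}{4} \cdot 0 \cdot 11 = 0 \cdot 11 = 0$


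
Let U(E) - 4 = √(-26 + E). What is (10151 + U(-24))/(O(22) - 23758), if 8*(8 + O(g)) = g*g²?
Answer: -2031/4487 - I*√2/4487 ≈ -0.45264 - 0.00031518*I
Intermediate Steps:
U(E) = 4 + √(-26 + E)
O(g) = -8 + g³/8 (O(g) = -8 + (g*g²)/8 = -8 + g³/8)
(10151 + U(-24))/(O(22) - 23758) = (10151 + (4 + √(-26 - 24)))/((-8 + (⅛)*22³) - 23758) = (10151 + (4 + √(-50)))/((-8 + (⅛)*10648) - 23758) = (10151 + (4 + 5*I*√2))/((-8 + 1331) - 23758) = (10155 + 5*I*√2)/(1323 - 23758) = (10155 + 5*I*√2)/(-22435) = (10155 + 5*I*√2)*(-1/22435) = -2031/4487 - I*√2/4487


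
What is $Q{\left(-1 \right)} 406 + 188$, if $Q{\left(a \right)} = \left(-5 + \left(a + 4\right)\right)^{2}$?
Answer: $1812$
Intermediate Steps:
$Q{\left(a \right)} = \left(-1 + a\right)^{2}$ ($Q{\left(a \right)} = \left(-5 + \left(4 + a\right)\right)^{2} = \left(-1 + a\right)^{2}$)
$Q{\left(-1 \right)} 406 + 188 = \left(-1 - 1\right)^{2} \cdot 406 + 188 = \left(-2\right)^{2} \cdot 406 + 188 = 4 \cdot 406 + 188 = 1624 + 188 = 1812$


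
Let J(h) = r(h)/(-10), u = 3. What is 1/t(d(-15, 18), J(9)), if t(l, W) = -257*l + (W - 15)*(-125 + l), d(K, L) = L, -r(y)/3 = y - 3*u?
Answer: -1/3021 ≈ -0.00033102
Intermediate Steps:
r(y) = 27 - 3*y (r(y) = -3*(y - 3*3) = -3*(y - 9) = -3*(-9 + y) = 27 - 3*y)
J(h) = -27/10 + 3*h/10 (J(h) = (27 - 3*h)/(-10) = (27 - 3*h)*(-⅒) = -27/10 + 3*h/10)
t(l, W) = -257*l + (-125 + l)*(-15 + W) (t(l, W) = -257*l + (-15 + W)*(-125 + l) = -257*l + (-125 + l)*(-15 + W))
1/t(d(-15, 18), J(9)) = 1/(1875 - 272*18 - 125*(-27/10 + (3/10)*9) + (-27/10 + (3/10)*9)*18) = 1/(1875 - 4896 - 125*(-27/10 + 27/10) + (-27/10 + 27/10)*18) = 1/(1875 - 4896 - 125*0 + 0*18) = 1/(1875 - 4896 + 0 + 0) = 1/(-3021) = -1/3021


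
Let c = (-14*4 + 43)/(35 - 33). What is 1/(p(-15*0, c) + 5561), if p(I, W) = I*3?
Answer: 1/5561 ≈ 0.00017982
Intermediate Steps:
c = -13/2 (c = (-56 + 43)/2 = -13*½ = -13/2 ≈ -6.5000)
p(I, W) = 3*I
1/(p(-15*0, c) + 5561) = 1/(3*(-15*0) + 5561) = 1/(3*0 + 5561) = 1/(0 + 5561) = 1/5561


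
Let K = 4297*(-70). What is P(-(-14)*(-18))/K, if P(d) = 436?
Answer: -218/150395 ≈ -0.0014495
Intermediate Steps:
K = -300790
P(-(-14)*(-18))/K = 436/(-300790) = 436*(-1/300790) = -218/150395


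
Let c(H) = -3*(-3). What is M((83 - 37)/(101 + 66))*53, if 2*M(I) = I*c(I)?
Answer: 10971/167 ≈ 65.695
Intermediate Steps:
c(H) = 9
M(I) = 9*I/2 (M(I) = (I*9)/2 = (9*I)/2 = 9*I/2)
M((83 - 37)/(101 + 66))*53 = (9*((83 - 37)/(101 + 66))/2)*53 = (9*(46/167)/2)*53 = (9*(46*(1/167))/2)*53 = ((9/2)*(46/167))*53 = (207/167)*53 = 10971/167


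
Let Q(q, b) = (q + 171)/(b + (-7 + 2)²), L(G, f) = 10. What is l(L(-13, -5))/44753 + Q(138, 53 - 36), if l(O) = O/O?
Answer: 4609573/626542 ≈ 7.3572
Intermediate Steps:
l(O) = 1
Q(q, b) = (171 + q)/(25 + b) (Q(q, b) = (171 + q)/(b + (-5)²) = (171 + q)/(b + 25) = (171 + q)/(25 + b))
l(L(-13, -5))/44753 + Q(138, 53 - 36) = 1/44753 + (171 + 138)/(25 + (53 - 36)) = 1*(1/44753) + 309/(25 + 17) = 1/44753 + 309/42 = 1/44753 + (1/42)*309 = 1/44753 + 103/14 = 4609573/626542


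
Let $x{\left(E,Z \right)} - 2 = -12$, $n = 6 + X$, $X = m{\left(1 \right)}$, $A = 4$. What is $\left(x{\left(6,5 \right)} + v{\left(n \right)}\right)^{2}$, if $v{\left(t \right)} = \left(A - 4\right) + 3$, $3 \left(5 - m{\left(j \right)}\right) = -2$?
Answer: $49$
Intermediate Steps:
$m{\left(j \right)} = \frac{17}{3}$ ($m{\left(j \right)} = 5 - - \frac{2}{3} = 5 + \frac{2}{3} = \frac{17}{3}$)
$X = \frac{17}{3} \approx 5.6667$
$n = \frac{35}{3}$ ($n = 6 + \frac{17}{3} = \frac{35}{3} \approx 11.667$)
$v{\left(t \right)} = 3$ ($v{\left(t \right)} = \left(4 - 4\right) + 3 = 0 + 3 = 3$)
$x{\left(E,Z \right)} = -10$ ($x{\left(E,Z \right)} = 2 - 12 = -10$)
$\left(x{\left(6,5 \right)} + v{\left(n \right)}\right)^{2} = \left(-10 + 3\right)^{2} = \left(-7\right)^{2} = 49$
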